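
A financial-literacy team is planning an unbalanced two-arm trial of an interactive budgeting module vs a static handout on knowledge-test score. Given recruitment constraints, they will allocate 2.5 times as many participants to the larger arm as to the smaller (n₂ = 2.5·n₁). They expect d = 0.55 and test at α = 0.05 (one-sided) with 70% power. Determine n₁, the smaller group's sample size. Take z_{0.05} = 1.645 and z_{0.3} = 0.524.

n₁ = 22

With allocation ratio k = n₂/n₁ = 2.5, Var(x̄₁−x̄₂) = σ²(1/n₁ + 1/(k·n₁)) = σ²·(k+1)/(k·n₁).
So n₁ = (1 + 1/k)·((z_{α} + z_β)/d)² = 1.400 × (2.169/0.55)².
n₁ = 1.400 × 15.55 = 21.8.
Round up: n₁ = 22, giving n₂ = 2.5 × 22 = 55.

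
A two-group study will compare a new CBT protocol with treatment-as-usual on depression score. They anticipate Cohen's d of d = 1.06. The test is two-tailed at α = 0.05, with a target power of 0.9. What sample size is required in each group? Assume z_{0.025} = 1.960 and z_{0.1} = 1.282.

n = 19 per group

For two independent groups with equal n: n = 2·((z_{α/2} + z_β) / d)².
z_{α/2} + z_β = 1.960 + 1.282 = 3.242.
n = 2 × (3.242 / 1.06)² = 2 × 3.058² = 2 × 9.35 = 18.7.
Round up to the next whole participant.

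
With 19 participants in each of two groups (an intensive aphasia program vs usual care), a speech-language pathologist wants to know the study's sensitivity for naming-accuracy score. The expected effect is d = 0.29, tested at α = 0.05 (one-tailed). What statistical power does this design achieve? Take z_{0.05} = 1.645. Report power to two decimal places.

For two equal groups, power = Φ(d·√(n/2) − z_{α}).
d·√(n/2) = 0.29 × √(19/2) = 0.29 × 3.082 = 0.894.
z_β = 0.894 − 1.645 = -0.751.
Power = Φ(-0.751) = 0.226.

power ≈ 0.23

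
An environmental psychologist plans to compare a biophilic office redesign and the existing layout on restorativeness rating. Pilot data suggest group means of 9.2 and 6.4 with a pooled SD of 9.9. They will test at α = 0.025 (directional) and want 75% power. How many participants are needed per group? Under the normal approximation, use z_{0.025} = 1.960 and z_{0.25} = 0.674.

Cohen's d = |M₁ − M₂| / SD_pooled = |9.2 − 6.4| / 9.9 = 2.8 / 9.9 = 0.283.
For two independent groups with equal n: n = 2·((z_{α} + z_β) / d)².
z_{α} + z_β = 1.960 + 0.674 = 2.634.
n = 2 × (2.634 / 0.283)² = 2 × 9.307² = 2 × 86.63 = 173.3.
Round up to the next whole participant.

n = 174 per group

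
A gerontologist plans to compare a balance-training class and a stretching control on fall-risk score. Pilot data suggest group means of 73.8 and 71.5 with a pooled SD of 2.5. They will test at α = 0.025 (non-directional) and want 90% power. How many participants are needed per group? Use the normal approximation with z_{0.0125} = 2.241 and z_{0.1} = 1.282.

Cohen's d = |M₁ − M₂| / SD_pooled = |73.8 − 71.5| / 2.5 = 2.3 / 2.5 = 0.920.
For two independent groups with equal n: n = 2·((z_{α/2} + z_β) / d)².
z_{α/2} + z_β = 2.241 + 1.282 = 3.523.
n = 2 × (3.523 / 0.920)² = 2 × 3.829² = 2 × 14.66 = 29.3.
Round up to the next whole participant.

n = 30 per group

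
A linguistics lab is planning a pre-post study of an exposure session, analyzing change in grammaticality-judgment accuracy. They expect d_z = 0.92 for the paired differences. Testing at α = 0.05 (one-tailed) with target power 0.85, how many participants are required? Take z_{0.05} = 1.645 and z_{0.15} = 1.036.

For a paired (one-sample on differences) test: n = ((z_{α} + z_β) / d)².
z_{α} + z_β = 1.645 + 1.036 = 2.681.
n = (2.681 / 0.92)² = 2.914² = 8.49.
Round up.

n = 9 pairs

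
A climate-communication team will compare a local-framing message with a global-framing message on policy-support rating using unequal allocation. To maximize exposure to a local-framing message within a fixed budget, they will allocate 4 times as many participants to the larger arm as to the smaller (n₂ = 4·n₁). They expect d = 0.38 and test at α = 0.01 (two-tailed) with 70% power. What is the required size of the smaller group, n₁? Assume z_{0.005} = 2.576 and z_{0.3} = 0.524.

With allocation ratio k = n₂/n₁ = 4, Var(x̄₁−x̄₂) = σ²(1/n₁ + 1/(k·n₁)) = σ²·(k+1)/(k·n₁).
So n₁ = (1 + 1/k)·((z_{α/2} + z_β)/d)² = 1.250 × (3.100/0.38)².
n₁ = 1.250 × 66.55 = 83.2.
Round up: n₁ = 84, giving n₂ = 4 × 84 = 336.

n₁ = 84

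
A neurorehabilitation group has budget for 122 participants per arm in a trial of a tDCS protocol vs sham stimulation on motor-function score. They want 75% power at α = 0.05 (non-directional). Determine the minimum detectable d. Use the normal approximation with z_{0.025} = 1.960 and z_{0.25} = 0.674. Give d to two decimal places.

For two independent groups of n = 122 each: d_min = (z_{α/2} + z_β)·√(2/n).
z-sum = 1.960 + 0.674 = 2.634.
d_min = 2.634 × √(2/122) = 2.634 × 0.1280 = 0.337.

d_min ≈ 0.34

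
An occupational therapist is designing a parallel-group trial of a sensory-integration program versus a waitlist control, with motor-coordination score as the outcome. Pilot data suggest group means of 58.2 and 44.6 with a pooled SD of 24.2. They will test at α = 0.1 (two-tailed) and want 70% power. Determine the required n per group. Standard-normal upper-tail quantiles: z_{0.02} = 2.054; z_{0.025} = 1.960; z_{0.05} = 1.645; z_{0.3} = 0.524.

Cohen's d = |M₁ − M₂| / SD_pooled = |58.2 − 44.6| / 24.2 = 13.6 / 24.2 = 0.562.
For two independent groups with equal n: n = 2·((z_{α/2} + z_β) / d)².
z_{α/2} + z_β = 1.645 + 0.524 = 2.169.
n = 2 × (2.169 / 0.562)² = 2 × 3.859² = 2 × 14.90 = 29.8.
Round up to the next whole participant.

n = 30 per group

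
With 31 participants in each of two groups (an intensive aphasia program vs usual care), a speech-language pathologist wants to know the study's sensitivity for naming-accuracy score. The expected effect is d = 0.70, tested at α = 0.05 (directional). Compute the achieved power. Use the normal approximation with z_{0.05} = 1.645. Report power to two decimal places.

power ≈ 0.87

For two equal groups, power = Φ(d·√(n/2) − z_{α}).
d·√(n/2) = 0.70 × √(31/2) = 0.70 × 3.937 = 2.756.
z_β = 2.756 − 1.645 = 1.111.
Power = Φ(1.111) = 0.867.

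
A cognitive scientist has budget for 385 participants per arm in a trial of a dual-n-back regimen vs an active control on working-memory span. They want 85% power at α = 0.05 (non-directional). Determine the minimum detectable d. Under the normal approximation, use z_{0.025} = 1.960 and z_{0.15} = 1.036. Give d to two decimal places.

d_min ≈ 0.22

For two independent groups of n = 385 each: d_min = (z_{α/2} + z_β)·√(2/n).
z-sum = 1.960 + 1.036 = 2.996.
d_min = 2.996 × √(2/385) = 2.996 × 0.0721 = 0.216.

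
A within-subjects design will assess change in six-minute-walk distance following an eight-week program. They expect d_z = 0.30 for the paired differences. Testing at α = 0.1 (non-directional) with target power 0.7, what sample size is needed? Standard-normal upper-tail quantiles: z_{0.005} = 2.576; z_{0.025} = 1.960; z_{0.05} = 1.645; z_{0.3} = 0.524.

For a paired (one-sample on differences) test: n = ((z_{α/2} + z_β) / d)².
z_{α/2} + z_β = 1.645 + 0.524 = 2.169.
n = (2.169 / 0.30)² = 7.230² = 52.27.
Round up.

n = 53 pairs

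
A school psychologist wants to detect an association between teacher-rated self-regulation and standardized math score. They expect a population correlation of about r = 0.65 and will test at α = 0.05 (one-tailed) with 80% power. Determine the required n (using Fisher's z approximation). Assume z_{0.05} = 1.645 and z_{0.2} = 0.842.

Fisher's z: C = ½·ln((1+r)/(1−r)) = ½·ln(4.7143) = 0.7753.
n = ((z_{α} + z_β)/C)² + 3.
(1.645 + 0.842) / 0.7753 = 2.487 / 0.7753 = 3.208.
n = 3.208² + 3 = 10.29 + 3 = 13.3.
Round up.

n = 14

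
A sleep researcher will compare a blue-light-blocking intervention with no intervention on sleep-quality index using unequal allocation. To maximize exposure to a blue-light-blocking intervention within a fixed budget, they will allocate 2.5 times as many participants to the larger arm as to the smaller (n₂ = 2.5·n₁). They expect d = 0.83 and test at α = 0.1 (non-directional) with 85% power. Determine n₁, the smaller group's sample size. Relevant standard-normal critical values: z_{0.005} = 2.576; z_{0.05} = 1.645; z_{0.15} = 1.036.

With allocation ratio k = n₂/n₁ = 2.5, Var(x̄₁−x̄₂) = σ²(1/n₁ + 1/(k·n₁)) = σ²·(k+1)/(k·n₁).
So n₁ = (1 + 1/k)·((z_{α/2} + z_β)/d)² = 1.400 × (2.681/0.83)².
n₁ = 1.400 × 10.43 = 14.6.
Round up: n₁ = 15, giving n₂ = ⌈2.5 × 15⌉ = ⌈37.5⌉ = 38.

n₁ = 15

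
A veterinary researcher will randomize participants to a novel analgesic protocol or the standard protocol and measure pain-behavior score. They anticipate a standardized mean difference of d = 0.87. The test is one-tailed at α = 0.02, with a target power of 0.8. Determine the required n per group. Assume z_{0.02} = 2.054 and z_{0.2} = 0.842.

For two independent groups with equal n: n = 2·((z_{α} + z_β) / d)².
z_{α} + z_β = 2.054 + 0.842 = 2.896.
n = 2 × (2.896 / 0.87)² = 2 × 3.329² = 2 × 11.08 = 22.2.
Round up to the next whole participant.

n = 23 per group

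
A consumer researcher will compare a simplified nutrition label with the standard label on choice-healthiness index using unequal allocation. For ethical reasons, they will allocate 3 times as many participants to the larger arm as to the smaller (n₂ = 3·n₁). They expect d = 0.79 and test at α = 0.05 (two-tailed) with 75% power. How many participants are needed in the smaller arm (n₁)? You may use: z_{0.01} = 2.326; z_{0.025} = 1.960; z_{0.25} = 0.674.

n₁ = 15

With allocation ratio k = n₂/n₁ = 3, Var(x̄₁−x̄₂) = σ²(1/n₁ + 1/(k·n₁)) = σ²·(k+1)/(k·n₁).
So n₁ = (1 + 1/k)·((z_{α/2} + z_β)/d)² = 1.333 × (2.634/0.79)².
n₁ = 1.333 × 11.12 = 14.8.
Round up: n₁ = 15, giving n₂ = 3 × 15 = 45.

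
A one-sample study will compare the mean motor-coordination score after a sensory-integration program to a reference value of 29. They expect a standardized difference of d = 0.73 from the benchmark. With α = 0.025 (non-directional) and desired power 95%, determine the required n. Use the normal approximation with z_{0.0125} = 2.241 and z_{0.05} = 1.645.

n = 29

For a one-sample test: n = ((z_{α/2} + z_β) / d)².
z_{α/2} + z_β = 2.241 + 1.645 = 3.886.
n = (3.886 / 0.73)² = 5.323² = 28.34.
Round up.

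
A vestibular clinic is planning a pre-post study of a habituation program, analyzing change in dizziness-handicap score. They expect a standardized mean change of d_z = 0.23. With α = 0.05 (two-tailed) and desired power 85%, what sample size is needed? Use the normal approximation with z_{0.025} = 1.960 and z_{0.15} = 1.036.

For a paired (one-sample on differences) test: n = ((z_{α/2} + z_β) / d)².
z_{α/2} + z_β = 1.960 + 1.036 = 2.996.
n = (2.996 / 0.23)² = 13.026² = 169.68.
Round up.

n = 170 pairs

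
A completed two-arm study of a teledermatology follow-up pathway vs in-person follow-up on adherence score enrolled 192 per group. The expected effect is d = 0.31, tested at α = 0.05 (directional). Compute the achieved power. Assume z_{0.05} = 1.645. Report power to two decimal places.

For two equal groups, power = Φ(d·√(n/2) − z_{α}).
d·√(n/2) = 0.31 × √(192/2) = 0.31 × 9.798 = 3.037.
z_β = 3.037 − 1.645 = 1.392.
Power = Φ(1.392) = 0.918.

power ≈ 0.92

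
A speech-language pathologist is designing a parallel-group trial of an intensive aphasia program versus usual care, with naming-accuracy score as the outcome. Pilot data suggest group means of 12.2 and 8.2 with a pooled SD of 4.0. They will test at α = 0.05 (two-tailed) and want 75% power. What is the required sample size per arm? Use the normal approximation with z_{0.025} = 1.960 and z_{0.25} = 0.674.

n = 14 per group

Cohen's d = |M₁ − M₂| / SD_pooled = |12.2 − 8.2| / 4.0 = 4.0 / 4.0 = 1.000.
For two independent groups with equal n: n = 2·((z_{α/2} + z_β) / d)².
z_{α/2} + z_β = 1.960 + 0.674 = 2.634.
n = 2 × (2.634 / 1.000)² = 2 × 2.634² = 2 × 6.94 = 13.9.
Round up to the next whole participant.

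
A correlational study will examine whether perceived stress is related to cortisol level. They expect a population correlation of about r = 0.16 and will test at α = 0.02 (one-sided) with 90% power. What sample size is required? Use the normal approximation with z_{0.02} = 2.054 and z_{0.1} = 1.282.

n = 431

Fisher's z: C = ½·ln((1+r)/(1−r)) = ½·ln(1.3810) = 0.1614.
n = ((z_{α} + z_β)/C)² + 3.
(2.054 + 1.282) / 0.1614 = 3.336 / 0.1614 = 20.669.
n = 20.669² + 3 = 427.21 + 3 = 430.2.
Round up.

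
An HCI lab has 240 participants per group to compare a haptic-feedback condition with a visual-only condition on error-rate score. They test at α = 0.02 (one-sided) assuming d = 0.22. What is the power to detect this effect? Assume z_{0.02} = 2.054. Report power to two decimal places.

power ≈ 0.64

For two equal groups, power = Φ(d·√(n/2) − z_{α}).
d·√(n/2) = 0.22 × √(240/2) = 0.22 × 10.954 = 2.410.
z_β = 2.410 − 2.054 = 0.356.
Power = Φ(0.356) = 0.639.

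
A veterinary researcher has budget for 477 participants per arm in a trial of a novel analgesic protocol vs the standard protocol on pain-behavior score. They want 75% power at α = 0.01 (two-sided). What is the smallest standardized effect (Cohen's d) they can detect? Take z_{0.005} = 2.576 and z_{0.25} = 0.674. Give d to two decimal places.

d_min ≈ 0.21

For two independent groups of n = 477 each: d_min = (z_{α/2} + z_β)·√(2/n).
z-sum = 2.576 + 0.674 = 3.250.
d_min = 3.250 × √(2/477) = 3.250 × 0.0648 = 0.210.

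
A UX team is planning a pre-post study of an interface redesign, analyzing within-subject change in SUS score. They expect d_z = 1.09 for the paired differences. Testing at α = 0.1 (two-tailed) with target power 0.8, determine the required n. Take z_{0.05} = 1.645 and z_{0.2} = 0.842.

For a paired (one-sample on differences) test: n = ((z_{α/2} + z_β) / d)².
z_{α/2} + z_β = 1.645 + 0.842 = 2.487.
n = (2.487 / 1.09)² = 2.282² = 5.21.
Round up.

n = 6 pairs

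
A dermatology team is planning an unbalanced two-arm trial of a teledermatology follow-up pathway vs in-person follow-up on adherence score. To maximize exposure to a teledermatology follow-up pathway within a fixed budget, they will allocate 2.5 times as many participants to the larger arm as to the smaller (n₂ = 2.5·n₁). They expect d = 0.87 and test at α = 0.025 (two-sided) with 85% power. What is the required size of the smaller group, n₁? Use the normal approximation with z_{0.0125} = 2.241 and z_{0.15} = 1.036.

With allocation ratio k = n₂/n₁ = 2.5, Var(x̄₁−x̄₂) = σ²(1/n₁ + 1/(k·n₁)) = σ²·(k+1)/(k·n₁).
So n₁ = (1 + 1/k)·((z_{α/2} + z_β)/d)² = 1.400 × (3.277/0.87)².
n₁ = 1.400 × 14.19 = 19.9.
Round up: n₁ = 20, giving n₂ = 2.5 × 20 = 50.

n₁ = 20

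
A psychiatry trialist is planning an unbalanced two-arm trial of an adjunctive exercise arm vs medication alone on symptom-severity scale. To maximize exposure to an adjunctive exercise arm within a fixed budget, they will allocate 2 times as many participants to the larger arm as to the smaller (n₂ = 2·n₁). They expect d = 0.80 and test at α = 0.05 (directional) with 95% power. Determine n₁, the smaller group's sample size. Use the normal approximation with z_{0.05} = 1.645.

With allocation ratio k = n₂/n₁ = 2, Var(x̄₁−x̄₂) = σ²(1/n₁ + 1/(k·n₁)) = σ²·(k+1)/(k·n₁).
So n₁ = (1 + 1/k)·((z_{α} + z_β)/d)² = 1.500 × (3.290/0.80)².
n₁ = 1.500 × 16.91 = 25.4.
Round up: n₁ = 26, giving n₂ = 2 × 26 = 52.

n₁ = 26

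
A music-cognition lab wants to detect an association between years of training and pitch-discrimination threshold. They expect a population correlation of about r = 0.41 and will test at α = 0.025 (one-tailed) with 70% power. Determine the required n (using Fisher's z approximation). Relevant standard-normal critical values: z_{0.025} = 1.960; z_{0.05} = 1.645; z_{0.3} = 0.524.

Fisher's z: C = ½·ln((1+r)/(1−r)) = ½·ln(2.3898) = 0.4356.
n = ((z_{α} + z_β)/C)² + 3.
(1.960 + 0.524) / 0.4356 = 2.484 / 0.4356 = 5.702.
n = 5.702² + 3 = 32.52 + 3 = 35.5.
Round up.

n = 36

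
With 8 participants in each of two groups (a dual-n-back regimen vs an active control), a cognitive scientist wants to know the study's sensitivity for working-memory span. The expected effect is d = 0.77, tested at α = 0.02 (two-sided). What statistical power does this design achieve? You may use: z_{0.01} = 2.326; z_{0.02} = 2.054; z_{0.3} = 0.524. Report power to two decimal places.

power ≈ 0.22

For two equal groups, power = Φ(d·√(n/2) − z_{α/2}).
d·√(n/2) = 0.77 × √(8/2) = 0.77 × 2.000 = 1.540.
z_β = 1.540 − 2.326 = -0.786.
Power = Φ(-0.786) = 0.216.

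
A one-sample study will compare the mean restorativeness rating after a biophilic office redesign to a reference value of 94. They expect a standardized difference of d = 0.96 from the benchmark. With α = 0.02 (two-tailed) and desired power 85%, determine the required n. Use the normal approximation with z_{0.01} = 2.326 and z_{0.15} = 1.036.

n = 13

For a one-sample test: n = ((z_{α/2} + z_β) / d)².
z_{α/2} + z_β = 2.326 + 1.036 = 3.362.
n = (3.362 / 0.96)² = 3.502² = 12.26.
Round up.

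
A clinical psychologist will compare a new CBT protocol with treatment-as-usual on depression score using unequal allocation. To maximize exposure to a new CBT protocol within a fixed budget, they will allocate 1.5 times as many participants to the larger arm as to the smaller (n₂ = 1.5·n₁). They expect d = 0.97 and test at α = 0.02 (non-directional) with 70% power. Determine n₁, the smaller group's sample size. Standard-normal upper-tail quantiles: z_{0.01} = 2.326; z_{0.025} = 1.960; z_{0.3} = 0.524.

With allocation ratio k = n₂/n₁ = 1.5, Var(x̄₁−x̄₂) = σ²(1/n₁ + 1/(k·n₁)) = σ²·(k+1)/(k·n₁).
So n₁ = (1 + 1/k)·((z_{α/2} + z_β)/d)² = 1.667 × (2.850/0.97)².
n₁ = 1.667 × 8.63 = 14.4.
Round up: n₁ = 15, giving n₂ = ⌈1.5 × 15⌉ = ⌈22.5⌉ = 23.

n₁ = 15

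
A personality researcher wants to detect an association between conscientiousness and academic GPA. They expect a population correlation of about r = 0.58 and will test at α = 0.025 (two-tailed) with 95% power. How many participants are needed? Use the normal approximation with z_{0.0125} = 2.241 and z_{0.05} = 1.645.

n = 38

Fisher's z: C = ½·ln((1+r)/(1−r)) = ½·ln(3.7619) = 0.6625.
n = ((z_{α/2} + z_β)/C)² + 3.
(2.241 + 1.645) / 0.6625 = 3.886 / 0.6625 = 5.866.
n = 5.866² + 3 = 34.41 + 3 = 37.4.
Round up.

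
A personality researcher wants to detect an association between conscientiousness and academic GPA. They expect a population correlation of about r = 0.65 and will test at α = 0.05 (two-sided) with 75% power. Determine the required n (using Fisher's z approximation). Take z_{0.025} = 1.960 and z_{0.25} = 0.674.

n = 15

Fisher's z: C = ½·ln((1+r)/(1−r)) = ½·ln(4.7143) = 0.7753.
n = ((z_{α/2} + z_β)/C)² + 3.
(1.960 + 0.674) / 0.7753 = 2.634 / 0.7753 = 3.397.
n = 3.397² + 3 = 11.54 + 3 = 14.5.
Round up.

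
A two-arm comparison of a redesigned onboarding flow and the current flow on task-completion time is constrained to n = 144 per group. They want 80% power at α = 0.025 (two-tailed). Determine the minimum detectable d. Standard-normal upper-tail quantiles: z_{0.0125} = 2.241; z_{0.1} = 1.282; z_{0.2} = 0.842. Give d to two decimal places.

d_min ≈ 0.36

For two independent groups of n = 144 each: d_min = (z_{α/2} + z_β)·√(2/n).
z-sum = 2.241 + 0.842 = 3.083.
d_min = 3.083 × √(2/144) = 3.083 × 0.1179 = 0.363.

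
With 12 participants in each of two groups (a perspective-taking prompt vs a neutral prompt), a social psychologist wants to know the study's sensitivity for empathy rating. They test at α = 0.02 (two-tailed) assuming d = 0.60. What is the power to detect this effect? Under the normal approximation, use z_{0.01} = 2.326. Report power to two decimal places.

power ≈ 0.20

For two equal groups, power = Φ(d·√(n/2) − z_{α/2}).
d·√(n/2) = 0.60 × √(12/2) = 0.60 × 2.449 = 1.470.
z_β = 1.470 − 2.326 = -0.856.
Power = Φ(-0.856) = 0.196.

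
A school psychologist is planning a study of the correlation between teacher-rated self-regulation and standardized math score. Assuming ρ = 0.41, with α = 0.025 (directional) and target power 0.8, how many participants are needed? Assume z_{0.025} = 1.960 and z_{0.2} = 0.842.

n = 45

Fisher's z: C = ½·ln((1+r)/(1−r)) = ½·ln(2.3898) = 0.4356.
n = ((z_{α} + z_β)/C)² + 3.
(1.960 + 0.842) / 0.4356 = 2.802 / 0.4356 = 6.433.
n = 6.433² + 3 = 41.38 + 3 = 44.4.
Round up.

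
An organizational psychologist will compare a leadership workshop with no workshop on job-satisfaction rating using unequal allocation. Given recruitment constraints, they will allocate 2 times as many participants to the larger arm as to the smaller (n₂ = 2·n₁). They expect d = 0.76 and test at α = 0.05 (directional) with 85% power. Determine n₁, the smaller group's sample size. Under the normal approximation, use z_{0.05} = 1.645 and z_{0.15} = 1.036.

n₁ = 19

With allocation ratio k = n₂/n₁ = 2, Var(x̄₁−x̄₂) = σ²(1/n₁ + 1/(k·n₁)) = σ²·(k+1)/(k·n₁).
So n₁ = (1 + 1/k)·((z_{α} + z_β)/d)² = 1.500 × (2.681/0.76)².
n₁ = 1.500 × 12.44 = 18.7.
Round up: n₁ = 19, giving n₂ = 2 × 19 = 38.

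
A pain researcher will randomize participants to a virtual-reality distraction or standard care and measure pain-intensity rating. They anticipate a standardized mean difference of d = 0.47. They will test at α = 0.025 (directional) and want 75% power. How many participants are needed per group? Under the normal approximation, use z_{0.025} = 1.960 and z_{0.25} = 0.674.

n = 63 per group

For two independent groups with equal n: n = 2·((z_{α} + z_β) / d)².
z_{α} + z_β = 1.960 + 0.674 = 2.634.
n = 2 × (2.634 / 0.47)² = 2 × 5.604² = 2 × 31.41 = 62.8.
Round up to the next whole participant.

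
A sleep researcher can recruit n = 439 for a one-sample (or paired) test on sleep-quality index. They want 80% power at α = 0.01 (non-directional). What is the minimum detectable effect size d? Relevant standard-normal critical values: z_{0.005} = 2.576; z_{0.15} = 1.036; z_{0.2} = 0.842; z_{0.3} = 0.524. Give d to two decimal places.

d_min ≈ 0.16

For a single sample (or paired design) of n = 439: d_min = (z_{α/2} + z_β)/√n.
z-sum = 2.576 + 0.842 = 3.418.
d_min = 3.418 / √439 = 3.418 / 20.952 = 0.163.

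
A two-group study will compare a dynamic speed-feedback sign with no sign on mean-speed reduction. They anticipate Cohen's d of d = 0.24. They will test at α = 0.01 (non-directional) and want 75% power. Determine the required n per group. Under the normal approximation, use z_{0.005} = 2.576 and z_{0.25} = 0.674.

n = 367 per group

For two independent groups with equal n: n = 2·((z_{α/2} + z_β) / d)².
z_{α/2} + z_β = 2.576 + 0.674 = 3.250.
n = 2 × (3.250 / 0.24)² = 2 × 13.542² = 2 × 183.38 = 366.8.
Round up to the next whole participant.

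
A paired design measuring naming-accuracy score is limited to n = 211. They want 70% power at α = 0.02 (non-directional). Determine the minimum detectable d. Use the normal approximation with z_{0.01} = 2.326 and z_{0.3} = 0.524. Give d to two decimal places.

d_min ≈ 0.20

For a single sample (or paired design) of n = 211: d_min = (z_{α/2} + z_β)/√n.
z-sum = 2.326 + 0.524 = 2.850.
d_min = 2.850 / √211 = 2.850 / 14.526 = 0.196.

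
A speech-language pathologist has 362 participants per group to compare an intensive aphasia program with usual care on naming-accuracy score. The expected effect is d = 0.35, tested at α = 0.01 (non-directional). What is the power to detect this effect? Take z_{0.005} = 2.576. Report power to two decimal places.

power ≈ 0.98

For two equal groups, power = Φ(d·√(n/2) − z_{α/2}).
d·√(n/2) = 0.35 × √(362/2) = 0.35 × 13.454 = 4.709.
z_β = 4.709 − 2.576 = 2.133.
Power = Φ(2.133) = 0.984.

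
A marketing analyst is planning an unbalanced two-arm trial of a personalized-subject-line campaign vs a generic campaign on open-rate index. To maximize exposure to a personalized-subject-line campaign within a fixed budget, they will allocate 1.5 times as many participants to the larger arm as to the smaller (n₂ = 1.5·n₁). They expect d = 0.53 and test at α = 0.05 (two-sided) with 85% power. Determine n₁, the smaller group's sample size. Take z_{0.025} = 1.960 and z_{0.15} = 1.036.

n₁ = 54

With allocation ratio k = n₂/n₁ = 1.5, Var(x̄₁−x̄₂) = σ²(1/n₁ + 1/(k·n₁)) = σ²·(k+1)/(k·n₁).
So n₁ = (1 + 1/k)·((z_{α/2} + z_β)/d)² = 1.667 × (2.996/0.53)².
n₁ = 1.667 × 31.95 = 53.3.
Round up: n₁ = 54, giving n₂ = 1.5 × 54 = 81.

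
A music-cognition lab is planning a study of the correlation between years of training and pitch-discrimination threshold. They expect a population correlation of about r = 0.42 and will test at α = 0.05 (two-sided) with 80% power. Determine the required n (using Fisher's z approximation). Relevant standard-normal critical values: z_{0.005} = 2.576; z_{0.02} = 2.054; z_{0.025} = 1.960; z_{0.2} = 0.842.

Fisher's z: C = ½·ln((1+r)/(1−r)) = ½·ln(2.4483) = 0.4477.
n = ((z_{α/2} + z_β)/C)² + 3.
(1.960 + 0.842) / 0.4477 = 2.802 / 0.4477 = 6.259.
n = 6.259² + 3 = 39.17 + 3 = 42.2.
Round up.

n = 43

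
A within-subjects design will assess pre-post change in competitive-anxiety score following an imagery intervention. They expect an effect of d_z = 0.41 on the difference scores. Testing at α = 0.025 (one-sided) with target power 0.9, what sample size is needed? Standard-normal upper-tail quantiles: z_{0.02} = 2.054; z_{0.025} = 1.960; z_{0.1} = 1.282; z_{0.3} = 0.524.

n = 63 pairs

For a paired (one-sample on differences) test: n = ((z_{α} + z_β) / d)².
z_{α} + z_β = 1.960 + 1.282 = 3.242.
n = (3.242 / 0.41)² = 7.907² = 62.53.
Round up.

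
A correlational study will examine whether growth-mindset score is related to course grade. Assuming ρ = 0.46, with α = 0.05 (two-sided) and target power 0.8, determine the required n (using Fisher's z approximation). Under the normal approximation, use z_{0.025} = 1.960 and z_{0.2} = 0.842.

n = 35

Fisher's z: C = ½·ln((1+r)/(1−r)) = ½·ln(2.7037) = 0.4973.
n = ((z_{α/2} + z_β)/C)² + 3.
(1.960 + 0.842) / 0.4973 = 2.802 / 0.4973 = 5.634.
n = 5.634² + 3 = 31.75 + 3 = 34.7.
Round up.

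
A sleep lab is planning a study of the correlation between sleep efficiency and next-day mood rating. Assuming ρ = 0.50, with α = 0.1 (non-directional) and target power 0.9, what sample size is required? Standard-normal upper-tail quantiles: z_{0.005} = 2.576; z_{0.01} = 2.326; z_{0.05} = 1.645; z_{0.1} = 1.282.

Fisher's z: C = ½·ln((1+r)/(1−r)) = ½·ln(3.0000) = 0.5493.
n = ((z_{α/2} + z_β)/C)² + 3.
(1.645 + 1.282) / 0.5493 = 2.927 / 0.5493 = 5.329.
n = 5.329² + 3 = 28.39 + 3 = 31.4.
Round up.

n = 32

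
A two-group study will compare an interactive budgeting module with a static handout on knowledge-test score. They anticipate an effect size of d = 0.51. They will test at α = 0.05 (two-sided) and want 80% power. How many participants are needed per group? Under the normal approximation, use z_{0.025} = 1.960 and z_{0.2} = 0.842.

n = 61 per group

For two independent groups with equal n: n = 2·((z_{α/2} + z_β) / d)².
z_{α/2} + z_β = 1.960 + 0.842 = 2.802.
n = 2 × (2.802 / 0.51)² = 2 × 5.494² = 2 × 30.19 = 60.4.
Round up to the next whole participant.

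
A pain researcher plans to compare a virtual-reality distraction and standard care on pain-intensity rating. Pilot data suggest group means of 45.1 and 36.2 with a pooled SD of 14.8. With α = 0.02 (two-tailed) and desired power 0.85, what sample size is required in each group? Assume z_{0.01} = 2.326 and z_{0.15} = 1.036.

n = 63 per group

Cohen's d = |M₁ − M₂| / SD_pooled = |45.1 − 36.2| / 14.8 = 8.9 / 14.8 = 0.601.
For two independent groups with equal n: n = 2·((z_{α/2} + z_β) / d)².
z_{α/2} + z_β = 2.326 + 1.036 = 3.362.
n = 2 × (3.362 / 0.601)² = 2 × 5.594² = 2 × 31.29 = 62.6.
Round up to the next whole participant.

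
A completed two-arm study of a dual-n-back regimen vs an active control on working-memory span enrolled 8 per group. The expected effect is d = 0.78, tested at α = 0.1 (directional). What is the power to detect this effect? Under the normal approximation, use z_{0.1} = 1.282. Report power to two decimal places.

For two equal groups, power = Φ(d·√(n/2) − z_{α}).
d·√(n/2) = 0.78 × √(8/2) = 0.78 × 2.000 = 1.560.
z_β = 1.560 − 1.282 = 0.278.
Power = Φ(0.278) = 0.609.

power ≈ 0.61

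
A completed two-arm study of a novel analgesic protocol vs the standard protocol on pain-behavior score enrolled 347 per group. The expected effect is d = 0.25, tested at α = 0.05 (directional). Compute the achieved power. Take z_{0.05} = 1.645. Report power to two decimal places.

power ≈ 0.95

For two equal groups, power = Φ(d·√(n/2) − z_{α}).
d·√(n/2) = 0.25 × √(347/2) = 0.25 × 13.172 = 3.293.
z_β = 3.293 − 1.645 = 1.648.
Power = Φ(1.648) = 0.950.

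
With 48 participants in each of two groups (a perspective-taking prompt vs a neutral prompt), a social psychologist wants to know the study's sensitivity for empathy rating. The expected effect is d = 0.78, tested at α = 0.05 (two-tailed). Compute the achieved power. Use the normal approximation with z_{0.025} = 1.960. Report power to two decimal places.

power ≈ 0.97

For two equal groups, power = Φ(d·√(n/2) − z_{α/2}).
d·√(n/2) = 0.78 × √(48/2) = 0.78 × 4.899 = 3.821.
z_β = 3.821 − 1.960 = 1.861.
Power = Φ(1.861) = 0.969.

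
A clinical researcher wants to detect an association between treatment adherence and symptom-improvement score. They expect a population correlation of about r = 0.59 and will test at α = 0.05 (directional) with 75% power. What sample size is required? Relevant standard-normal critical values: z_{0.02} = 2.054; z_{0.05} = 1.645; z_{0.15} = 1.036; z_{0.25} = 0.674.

Fisher's z: C = ½·ln((1+r)/(1−r)) = ½·ln(3.8780) = 0.6777.
n = ((z_{α} + z_β)/C)² + 3.
(1.645 + 0.674) / 0.6777 = 2.319 / 0.6777 = 3.422.
n = 3.422² + 3 = 11.71 + 3 = 14.7.
Round up.

n = 15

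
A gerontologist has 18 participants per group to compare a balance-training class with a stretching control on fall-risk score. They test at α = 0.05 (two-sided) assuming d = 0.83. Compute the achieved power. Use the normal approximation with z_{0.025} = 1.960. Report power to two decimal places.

For two equal groups, power = Φ(d·√(n/2) − z_{α/2}).
d·√(n/2) = 0.83 × √(18/2) = 0.83 × 3.000 = 2.490.
z_β = 2.490 − 1.960 = 0.530.
Power = Φ(0.530) = 0.702.

power ≈ 0.70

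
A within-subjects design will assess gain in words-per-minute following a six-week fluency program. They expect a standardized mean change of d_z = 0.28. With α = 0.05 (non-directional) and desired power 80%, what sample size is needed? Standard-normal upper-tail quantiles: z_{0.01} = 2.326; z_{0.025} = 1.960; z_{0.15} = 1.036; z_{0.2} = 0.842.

n = 101 pairs

For a paired (one-sample on differences) test: n = ((z_{α/2} + z_β) / d)².
z_{α/2} + z_β = 1.960 + 0.842 = 2.802.
n = (2.802 / 0.28)² = 10.007² = 100.14.
Round up.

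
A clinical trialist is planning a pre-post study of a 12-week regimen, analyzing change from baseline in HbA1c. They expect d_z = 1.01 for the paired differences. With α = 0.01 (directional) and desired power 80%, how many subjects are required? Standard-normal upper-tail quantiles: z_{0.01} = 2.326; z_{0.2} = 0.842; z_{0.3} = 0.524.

For a paired (one-sample on differences) test: n = ((z_{α} + z_β) / d)².
z_{α} + z_β = 2.326 + 0.842 = 3.168.
n = (3.168 / 1.01)² = 3.137² = 9.84.
Round up.

n = 10 pairs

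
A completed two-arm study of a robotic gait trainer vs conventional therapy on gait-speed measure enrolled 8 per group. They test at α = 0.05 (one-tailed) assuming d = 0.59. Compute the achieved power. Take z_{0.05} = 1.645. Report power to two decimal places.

For two equal groups, power = Φ(d·√(n/2) − z_{α}).
d·√(n/2) = 0.59 × √(8/2) = 0.59 × 2.000 = 1.180.
z_β = 1.180 − 1.645 = -0.465.
Power = Φ(-0.465) = 0.321.

power ≈ 0.32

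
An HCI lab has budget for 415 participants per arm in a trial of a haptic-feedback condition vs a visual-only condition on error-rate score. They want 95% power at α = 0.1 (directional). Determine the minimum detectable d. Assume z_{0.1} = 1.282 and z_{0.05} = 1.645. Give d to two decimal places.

For two independent groups of n = 415 each: d_min = (z_{α} + z_β)·√(2/n).
z-sum = 1.282 + 1.645 = 2.927.
d_min = 2.927 × √(2/415) = 2.927 × 0.0694 = 0.203.

d_min ≈ 0.20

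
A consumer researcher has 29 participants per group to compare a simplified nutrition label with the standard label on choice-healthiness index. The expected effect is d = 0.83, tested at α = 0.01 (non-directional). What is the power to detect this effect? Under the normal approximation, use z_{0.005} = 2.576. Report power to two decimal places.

power ≈ 0.72

For two equal groups, power = Φ(d·√(n/2) − z_{α/2}).
d·√(n/2) = 0.83 × √(29/2) = 0.83 × 3.808 = 3.161.
z_β = 3.161 − 2.576 = 0.585.
Power = Φ(0.585) = 0.721.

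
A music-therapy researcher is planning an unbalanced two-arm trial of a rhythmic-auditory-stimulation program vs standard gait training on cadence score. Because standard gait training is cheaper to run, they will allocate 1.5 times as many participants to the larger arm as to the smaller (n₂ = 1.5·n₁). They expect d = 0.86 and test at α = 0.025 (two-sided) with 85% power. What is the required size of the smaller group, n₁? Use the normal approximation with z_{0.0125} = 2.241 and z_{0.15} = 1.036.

With allocation ratio k = n₂/n₁ = 1.5, Var(x̄₁−x̄₂) = σ²(1/n₁ + 1/(k·n₁)) = σ²·(k+1)/(k·n₁).
So n₁ = (1 + 1/k)·((z_{α/2} + z_β)/d)² = 1.667 × (3.277/0.86)².
n₁ = 1.667 × 14.52 = 24.2.
Round up: n₁ = 25, giving n₂ = ⌈1.5 × 25⌉ = ⌈37.5⌉ = 38.

n₁ = 25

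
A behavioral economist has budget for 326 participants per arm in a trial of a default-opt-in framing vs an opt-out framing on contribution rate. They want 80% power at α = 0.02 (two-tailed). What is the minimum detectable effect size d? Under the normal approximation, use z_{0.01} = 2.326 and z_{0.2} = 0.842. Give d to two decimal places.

d_min ≈ 0.25

For two independent groups of n = 326 each: d_min = (z_{α/2} + z_β)·√(2/n).
z-sum = 2.326 + 0.842 = 3.168.
d_min = 3.168 × √(2/326) = 3.168 × 0.0783 = 0.248.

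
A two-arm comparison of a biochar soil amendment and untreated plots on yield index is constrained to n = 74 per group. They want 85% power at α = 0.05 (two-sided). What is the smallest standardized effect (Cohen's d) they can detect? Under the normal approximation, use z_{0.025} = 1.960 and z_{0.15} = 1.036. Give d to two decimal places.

d_min ≈ 0.49

For two independent groups of n = 74 each: d_min = (z_{α/2} + z_β)·√(2/n).
z-sum = 1.960 + 1.036 = 2.996.
d_min = 2.996 × √(2/74) = 2.996 × 0.1644 = 0.493.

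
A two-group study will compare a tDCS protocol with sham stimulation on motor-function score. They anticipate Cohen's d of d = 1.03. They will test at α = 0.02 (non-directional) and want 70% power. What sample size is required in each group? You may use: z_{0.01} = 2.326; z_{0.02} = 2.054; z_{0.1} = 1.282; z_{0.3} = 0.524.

For two independent groups with equal n: n = 2·((z_{α/2} + z_β) / d)².
z_{α/2} + z_β = 2.326 + 0.524 = 2.850.
n = 2 × (2.850 / 1.03)² = 2 × 2.767² = 2 × 7.66 = 15.3.
Round up to the next whole participant.

n = 16 per group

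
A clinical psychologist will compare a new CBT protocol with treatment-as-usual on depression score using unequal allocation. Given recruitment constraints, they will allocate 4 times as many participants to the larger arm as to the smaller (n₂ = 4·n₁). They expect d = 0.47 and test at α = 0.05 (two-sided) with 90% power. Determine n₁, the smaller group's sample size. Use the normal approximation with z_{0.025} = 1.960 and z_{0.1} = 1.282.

n₁ = 60

With allocation ratio k = n₂/n₁ = 4, Var(x̄₁−x̄₂) = σ²(1/n₁ + 1/(k·n₁)) = σ²·(k+1)/(k·n₁).
So n₁ = (1 + 1/k)·((z_{α/2} + z_β)/d)² = 1.250 × (3.242/0.47)².
n₁ = 1.250 × 47.58 = 59.5.
Round up: n₁ = 60, giving n₂ = 4 × 60 = 240.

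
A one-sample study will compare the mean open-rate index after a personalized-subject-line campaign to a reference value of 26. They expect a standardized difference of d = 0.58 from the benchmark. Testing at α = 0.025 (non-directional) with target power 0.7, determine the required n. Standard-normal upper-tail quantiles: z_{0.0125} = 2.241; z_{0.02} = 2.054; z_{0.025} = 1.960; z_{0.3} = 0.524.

For a one-sample test: n = ((z_{α/2} + z_β) / d)².
z_{α/2} + z_β = 2.241 + 0.524 = 2.765.
n = (2.765 / 0.58)² = 4.767² = 22.73.
Round up.

n = 23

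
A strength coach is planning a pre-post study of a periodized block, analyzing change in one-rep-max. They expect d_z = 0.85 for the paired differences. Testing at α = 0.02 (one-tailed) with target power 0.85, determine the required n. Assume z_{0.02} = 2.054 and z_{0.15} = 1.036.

For a paired (one-sample on differences) test: n = ((z_{α} + z_β) / d)².
z_{α} + z_β = 2.054 + 1.036 = 3.090.
n = (3.090 / 0.85)² = 3.635² = 13.22.
Round up.

n = 14 pairs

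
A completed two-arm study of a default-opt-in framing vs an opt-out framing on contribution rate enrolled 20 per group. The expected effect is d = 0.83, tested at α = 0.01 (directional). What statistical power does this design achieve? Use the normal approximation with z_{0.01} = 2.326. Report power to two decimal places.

For two equal groups, power = Φ(d·√(n/2) − z_{α}).
d·√(n/2) = 0.83 × √(20/2) = 0.83 × 3.162 = 2.625.
z_β = 2.625 − 2.326 = 0.299.
Power = Φ(0.299) = 0.617.

power ≈ 0.62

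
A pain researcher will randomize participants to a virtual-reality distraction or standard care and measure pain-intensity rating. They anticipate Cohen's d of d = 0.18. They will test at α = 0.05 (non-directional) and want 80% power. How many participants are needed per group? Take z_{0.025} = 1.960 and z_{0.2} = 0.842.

n = 485 per group

For two independent groups with equal n: n = 2·((z_{α/2} + z_β) / d)².
z_{α/2} + z_β = 1.960 + 0.842 = 2.802.
n = 2 × (2.802 / 0.18)² = 2 × 15.567² = 2 × 242.32 = 484.6.
Round up to the next whole participant.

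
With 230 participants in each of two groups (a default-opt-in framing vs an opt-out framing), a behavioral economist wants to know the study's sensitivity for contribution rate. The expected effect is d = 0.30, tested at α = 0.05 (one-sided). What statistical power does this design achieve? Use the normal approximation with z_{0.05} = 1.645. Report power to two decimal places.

For two equal groups, power = Φ(d·√(n/2) − z_{α}).
d·√(n/2) = 0.30 × √(230/2) = 0.30 × 10.724 = 3.217.
z_β = 3.217 − 1.645 = 1.572.
Power = Φ(1.572) = 0.942.

power ≈ 0.94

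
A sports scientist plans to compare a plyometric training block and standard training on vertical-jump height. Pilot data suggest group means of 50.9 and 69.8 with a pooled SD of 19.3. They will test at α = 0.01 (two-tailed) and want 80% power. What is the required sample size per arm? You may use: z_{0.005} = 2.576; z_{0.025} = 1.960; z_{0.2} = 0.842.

Cohen's d = |M₁ − M₂| / SD_pooled = |50.9 − 69.8| / 19.3 = 18.9 / 19.3 = 0.979.
For two independent groups with equal n: n = 2·((z_{α/2} + z_β) / d)².
z_{α/2} + z_β = 2.576 + 0.842 = 3.418.
n = 2 × (3.418 / 0.979)² = 2 × 3.491² = 2 × 12.19 = 24.4.
Round up to the next whole participant.

n = 25 per group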